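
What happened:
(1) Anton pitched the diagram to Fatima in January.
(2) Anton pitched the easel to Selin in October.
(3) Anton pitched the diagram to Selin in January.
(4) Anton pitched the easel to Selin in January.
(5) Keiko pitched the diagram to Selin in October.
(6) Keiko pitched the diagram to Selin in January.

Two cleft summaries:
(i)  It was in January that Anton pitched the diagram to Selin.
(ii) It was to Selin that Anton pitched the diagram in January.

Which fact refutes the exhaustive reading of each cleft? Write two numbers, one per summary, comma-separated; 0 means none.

(i): focus "in January". No fact shares same agent, thing, recipient (Anton / the diagram / Selin) with a different setting. 0.
(ii): focus "Selin". Looking for same agent, thing, setting (Anton / the diagram / in January) with some other recipient — fact (1) has Fatima there. Refuted.

0, 1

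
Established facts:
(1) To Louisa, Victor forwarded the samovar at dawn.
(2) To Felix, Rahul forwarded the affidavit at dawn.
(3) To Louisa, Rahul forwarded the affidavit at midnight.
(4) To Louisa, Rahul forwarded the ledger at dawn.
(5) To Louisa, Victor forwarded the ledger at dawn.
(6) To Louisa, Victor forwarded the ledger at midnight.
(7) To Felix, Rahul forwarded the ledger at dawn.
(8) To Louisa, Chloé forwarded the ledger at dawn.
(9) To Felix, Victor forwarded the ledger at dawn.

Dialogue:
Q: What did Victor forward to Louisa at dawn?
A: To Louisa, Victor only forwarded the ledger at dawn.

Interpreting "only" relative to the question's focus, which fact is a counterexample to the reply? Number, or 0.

Answering "What did ...?" puts focus on the thing — here, "the ledger".
So "only" ranges over things; the rest (agent = Victor, recipient = Louisa, setting = at dawn) is presupposed.
Fact (1) shares the background with a different thing (the samovar) — counterexample.
(Fact (6) would refute a reading with focus on the setting — but that is not what the question asks.)

1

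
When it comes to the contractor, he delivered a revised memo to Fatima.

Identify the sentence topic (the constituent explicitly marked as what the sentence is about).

The construction explicitly marks "the contractor" as what the sentence is about — the topic.
The remainder of the clause is the comment (what is said about the topic).

the contractor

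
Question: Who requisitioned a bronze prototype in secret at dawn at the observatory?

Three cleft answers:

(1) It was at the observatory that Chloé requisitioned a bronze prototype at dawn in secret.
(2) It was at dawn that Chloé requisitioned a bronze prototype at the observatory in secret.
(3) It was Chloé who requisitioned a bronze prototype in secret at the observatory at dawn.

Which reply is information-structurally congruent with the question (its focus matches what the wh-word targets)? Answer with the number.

3

The question word "who" targets the subject (agent).
Option (1) clefts "at the observatory" — the location, not what was asked.
Option (2) clefts "at dawn" — the time, not what was asked.
Option (3) clefts "Chloé" — that matches what the question asks about.
So the congruent reply is (3).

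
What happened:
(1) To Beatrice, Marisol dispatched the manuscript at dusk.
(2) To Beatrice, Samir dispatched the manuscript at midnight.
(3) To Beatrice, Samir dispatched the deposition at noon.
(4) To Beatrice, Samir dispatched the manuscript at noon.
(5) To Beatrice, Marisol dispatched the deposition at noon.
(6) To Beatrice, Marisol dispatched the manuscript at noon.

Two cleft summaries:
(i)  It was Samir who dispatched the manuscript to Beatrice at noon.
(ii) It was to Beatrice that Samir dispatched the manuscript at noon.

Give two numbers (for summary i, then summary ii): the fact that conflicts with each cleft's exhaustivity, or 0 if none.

Summary (i) focuses "Samir" (the agent); background the manuscript as thing and Beatrice as recipient and at noon as setting. Fact (6) matches that background with agent = Marisol — refutes (i).
Summary (ii) focuses "Beatrice" (the recipient); background Samir as agent and the manuscript as thing and at noon as setting. No fact matches that background with a different recipient, so 0.

6, 0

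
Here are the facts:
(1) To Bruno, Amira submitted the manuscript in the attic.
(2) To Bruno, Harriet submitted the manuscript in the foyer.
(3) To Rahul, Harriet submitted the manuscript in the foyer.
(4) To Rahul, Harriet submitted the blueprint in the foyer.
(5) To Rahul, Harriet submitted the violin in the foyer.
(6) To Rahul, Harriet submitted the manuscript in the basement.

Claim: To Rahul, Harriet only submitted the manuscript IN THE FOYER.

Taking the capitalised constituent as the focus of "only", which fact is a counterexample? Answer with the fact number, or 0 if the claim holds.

6

Focus (in capitals) is "in the foyer" — the setting. "Only" excludes alternative settings while holding fixed Harriet as agent and the manuscript as thing and Rahul as recipient.
Fact (6) matches on Harriet as agent and the manuscript as thing and Rahul as recipient, but has setting = in the basement instead. That refutes the claim.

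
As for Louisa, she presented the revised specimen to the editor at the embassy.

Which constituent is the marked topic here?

Louisa

The construction explicitly marks "Louisa" as what the sentence is about — the topic.
The remainder of the clause is the comment (what is said about the topic).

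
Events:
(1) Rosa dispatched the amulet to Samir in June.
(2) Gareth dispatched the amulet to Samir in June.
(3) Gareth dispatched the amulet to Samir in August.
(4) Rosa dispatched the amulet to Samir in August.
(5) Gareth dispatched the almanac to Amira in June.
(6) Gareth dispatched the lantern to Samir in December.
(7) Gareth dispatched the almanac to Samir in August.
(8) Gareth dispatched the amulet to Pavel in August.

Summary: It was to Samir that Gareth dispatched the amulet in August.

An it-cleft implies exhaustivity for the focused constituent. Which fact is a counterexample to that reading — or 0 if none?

Focus of the cleft: "Samir" (the recipient). Presupposed background: Gareth as agent and the amulet as thing and in August as setting.
The exhaustive reading says no other recipient fits that background.
But fact (8) also has Gareth as agent and the amulet as thing and in August as setting, with recipient = Pavel — so the exhaustive reading fails.

8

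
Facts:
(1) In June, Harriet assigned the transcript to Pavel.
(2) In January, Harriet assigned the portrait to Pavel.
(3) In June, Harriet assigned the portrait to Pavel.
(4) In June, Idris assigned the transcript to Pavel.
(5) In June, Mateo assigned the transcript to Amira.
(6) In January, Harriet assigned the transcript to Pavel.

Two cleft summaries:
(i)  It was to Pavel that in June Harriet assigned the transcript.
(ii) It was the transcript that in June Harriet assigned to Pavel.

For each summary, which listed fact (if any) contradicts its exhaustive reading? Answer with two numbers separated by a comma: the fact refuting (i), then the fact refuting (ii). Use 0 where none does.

(i): focus "Pavel". No fact shares same agent, thing, setting (Harriet / the transcript / in June) with a different recipient. 0.
(ii): focus "the transcript". Looking for same agent, recipient, setting (Harriet / Pavel / in June) with some other thing — fact (3) has the portrait there. Refuted.

0, 3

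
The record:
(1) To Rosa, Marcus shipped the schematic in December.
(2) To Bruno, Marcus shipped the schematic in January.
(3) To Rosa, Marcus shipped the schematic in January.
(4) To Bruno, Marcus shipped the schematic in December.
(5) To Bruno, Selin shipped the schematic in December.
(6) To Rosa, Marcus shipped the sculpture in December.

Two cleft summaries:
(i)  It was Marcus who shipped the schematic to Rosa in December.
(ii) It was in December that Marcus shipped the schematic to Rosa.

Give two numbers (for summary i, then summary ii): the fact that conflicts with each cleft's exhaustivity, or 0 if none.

Summary (i) focuses "Marcus" (the agent); background same thing, recipient, setting (the schematic / Rosa / in December). No fact matches that background with a different agent, so 0.
Summary (ii) focuses "in December" (the setting); background same agent, thing, recipient (Marcus / the schematic / Rosa). Fact (3) matches that background with setting = in January — refutes (ii).

0, 3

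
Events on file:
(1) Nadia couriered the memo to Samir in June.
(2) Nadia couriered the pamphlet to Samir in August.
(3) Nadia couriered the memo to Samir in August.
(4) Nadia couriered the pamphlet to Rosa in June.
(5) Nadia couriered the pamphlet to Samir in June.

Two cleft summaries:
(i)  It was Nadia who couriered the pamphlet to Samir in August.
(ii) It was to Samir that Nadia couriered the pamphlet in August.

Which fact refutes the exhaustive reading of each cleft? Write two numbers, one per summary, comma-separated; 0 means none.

0, 0

Summary (i) focuses "Nadia" (the agent); background same thing, recipient, setting (the pamphlet / Samir / in August). No fact matches that background with a different agent, so 0.
Summary (ii) focuses "Samir" (the recipient); background same agent, thing, setting (Nadia / the pamphlet / in August). No fact matches that background with a different recipient, so 0.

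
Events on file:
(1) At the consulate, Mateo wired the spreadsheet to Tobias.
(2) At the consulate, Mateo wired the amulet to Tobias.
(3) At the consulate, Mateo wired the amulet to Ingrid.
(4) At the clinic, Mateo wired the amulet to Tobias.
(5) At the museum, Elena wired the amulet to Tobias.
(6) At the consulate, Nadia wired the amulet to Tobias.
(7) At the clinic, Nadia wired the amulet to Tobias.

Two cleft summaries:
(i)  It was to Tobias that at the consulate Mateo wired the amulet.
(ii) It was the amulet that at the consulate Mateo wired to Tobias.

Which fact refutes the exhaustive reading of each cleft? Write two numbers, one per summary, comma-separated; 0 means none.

3, 1

(i): focus "Tobias". Looking for agent = Mateo, thing = the amulet, setting = at the consulate with some other recipient — fact (3) has Ingrid there. Refuted.
(ii): focus "the amulet". Looking for agent = Mateo, recipient = Tobias, setting = at the consulate with some other thing — fact (1) has the spreadsheet there. Refuted.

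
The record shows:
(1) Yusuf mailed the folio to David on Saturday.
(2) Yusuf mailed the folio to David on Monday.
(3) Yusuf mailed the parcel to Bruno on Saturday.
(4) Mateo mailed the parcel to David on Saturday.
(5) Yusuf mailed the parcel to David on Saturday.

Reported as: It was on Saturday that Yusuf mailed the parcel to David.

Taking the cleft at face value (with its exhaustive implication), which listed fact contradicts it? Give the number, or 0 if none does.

The cleft puts "on Saturday" in focus and presupposes the open proposition with Yusuf as agent and the parcel as thing and David as recipient.
Exhaustivity: on Saturday is the only setting satisfying that background.
Every other fact differs from the presupposition on some backgrounded slot, so none challenges the exhaustivity.

0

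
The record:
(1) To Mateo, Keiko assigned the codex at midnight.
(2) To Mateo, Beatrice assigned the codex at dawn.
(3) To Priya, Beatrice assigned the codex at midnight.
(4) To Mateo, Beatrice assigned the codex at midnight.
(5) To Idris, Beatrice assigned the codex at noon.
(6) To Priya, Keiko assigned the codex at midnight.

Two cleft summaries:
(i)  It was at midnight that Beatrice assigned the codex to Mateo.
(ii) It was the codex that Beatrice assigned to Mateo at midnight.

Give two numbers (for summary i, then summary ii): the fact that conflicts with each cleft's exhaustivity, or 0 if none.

2, 0

(i): focus "at midnight". Looking for Beatrice as agent and the codex as thing and Mateo as recipient with some other setting — fact (2) has at dawn there. Refuted.
(ii): focus "the codex". No fact shares Beatrice as agent and Mateo as recipient and at midnight as setting with a different thing. 0.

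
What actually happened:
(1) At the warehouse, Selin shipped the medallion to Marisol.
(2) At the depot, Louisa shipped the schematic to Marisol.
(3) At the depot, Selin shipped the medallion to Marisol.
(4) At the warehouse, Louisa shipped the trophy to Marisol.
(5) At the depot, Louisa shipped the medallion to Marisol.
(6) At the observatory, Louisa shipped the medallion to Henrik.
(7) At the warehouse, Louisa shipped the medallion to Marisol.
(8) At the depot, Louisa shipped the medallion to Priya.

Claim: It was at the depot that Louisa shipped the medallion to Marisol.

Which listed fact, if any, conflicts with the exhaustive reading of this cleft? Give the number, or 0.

7

The cleft puts "at the depot" in focus and presupposes the open proposition with Louisa as agent and the medallion as thing and Marisol as recipient.
Exhaustivity: at the depot is the only setting satisfying that background.
But fact (7) also has Louisa as agent and the medallion as thing and Marisol as recipient, with setting = at the warehouse — so the exhaustive reading fails.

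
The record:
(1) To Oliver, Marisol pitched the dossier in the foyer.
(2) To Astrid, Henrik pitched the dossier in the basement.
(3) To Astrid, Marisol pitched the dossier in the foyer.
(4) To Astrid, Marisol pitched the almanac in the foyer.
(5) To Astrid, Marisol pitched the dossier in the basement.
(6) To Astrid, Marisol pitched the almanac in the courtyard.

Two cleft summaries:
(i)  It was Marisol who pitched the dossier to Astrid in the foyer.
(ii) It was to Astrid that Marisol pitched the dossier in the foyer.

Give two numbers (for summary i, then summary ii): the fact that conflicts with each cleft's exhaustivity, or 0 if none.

0, 1

Summary (i) focuses "Marisol" (the agent); background thing = the dossier, recipient = Astrid, setting = in the foyer. No fact matches that background with a different agent, so 0.
Summary (ii) focuses "Astrid" (the recipient); background agent = Marisol, thing = the dossier, setting = in the foyer. Fact (1) matches that background with recipient = Oliver — refutes (ii).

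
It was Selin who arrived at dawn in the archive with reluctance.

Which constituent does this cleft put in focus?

In an it-cleft "It was X that/who ...", the clefted constituent X is the focus; the that/who-clause expresses the presupposed open proposition.
Here the focus is "Selin". The backgrounded (presupposed) material includes "in the archive", "at dawn" and "with reluctance".

Selin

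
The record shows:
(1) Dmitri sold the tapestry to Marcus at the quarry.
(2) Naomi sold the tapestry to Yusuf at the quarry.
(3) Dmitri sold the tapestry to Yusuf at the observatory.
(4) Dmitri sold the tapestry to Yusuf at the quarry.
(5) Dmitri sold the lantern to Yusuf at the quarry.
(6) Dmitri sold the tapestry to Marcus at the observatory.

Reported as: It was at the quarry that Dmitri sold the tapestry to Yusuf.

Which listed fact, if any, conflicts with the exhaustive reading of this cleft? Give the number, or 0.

3

The cleft puts "at the quarry" in focus and presupposes the open proposition with Dmitri as agent and the tapestry as thing and Yusuf as recipient.
Exhaustivity: at the quarry is the only setting satisfying that background.
But fact (3) also has Dmitri as agent and the tapestry as thing and Yusuf as recipient, with setting = at the observatory — so the exhaustive reading fails.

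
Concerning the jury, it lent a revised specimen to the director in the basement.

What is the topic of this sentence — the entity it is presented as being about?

the jury

The construction explicitly marks "the jury" as what the sentence is about — the topic.
The remainder of the clause is the comment (what is said about the topic).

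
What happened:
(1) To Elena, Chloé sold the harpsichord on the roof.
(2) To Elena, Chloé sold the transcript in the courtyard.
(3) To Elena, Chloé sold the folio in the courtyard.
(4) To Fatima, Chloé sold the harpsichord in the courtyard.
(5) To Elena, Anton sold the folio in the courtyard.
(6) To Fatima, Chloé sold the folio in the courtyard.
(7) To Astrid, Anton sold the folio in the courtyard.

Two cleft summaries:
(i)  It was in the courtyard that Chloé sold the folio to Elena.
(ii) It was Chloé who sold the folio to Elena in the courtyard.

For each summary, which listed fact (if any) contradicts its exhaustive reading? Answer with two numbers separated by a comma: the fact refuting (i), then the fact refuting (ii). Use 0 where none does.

0, 5

Summary (i) focuses "in the courtyard" (the setting); background Chloé as agent and the folio as thing and Elena as recipient. No fact matches that background with a different setting, so 0.
Summary (ii) focuses "Chloé" (the agent); background the folio as thing and Elena as recipient and in the courtyard as setting. Fact (5) matches that background with agent = Anton — refutes (ii).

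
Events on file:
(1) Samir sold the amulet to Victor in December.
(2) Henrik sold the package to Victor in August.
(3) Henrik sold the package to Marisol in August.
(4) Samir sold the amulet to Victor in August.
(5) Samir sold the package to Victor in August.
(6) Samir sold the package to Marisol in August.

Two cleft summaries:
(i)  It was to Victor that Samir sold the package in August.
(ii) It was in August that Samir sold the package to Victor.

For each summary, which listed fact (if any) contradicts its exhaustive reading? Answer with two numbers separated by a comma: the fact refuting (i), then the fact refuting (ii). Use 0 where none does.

(i): focus "Victor". Looking for agent = Samir, thing = the package, setting = in August with some other recipient — fact (6) has Marisol there. Refuted.
(ii): focus "in August". No fact shares agent = Samir, thing = the package, recipient = Victor with a different setting. 0.

6, 0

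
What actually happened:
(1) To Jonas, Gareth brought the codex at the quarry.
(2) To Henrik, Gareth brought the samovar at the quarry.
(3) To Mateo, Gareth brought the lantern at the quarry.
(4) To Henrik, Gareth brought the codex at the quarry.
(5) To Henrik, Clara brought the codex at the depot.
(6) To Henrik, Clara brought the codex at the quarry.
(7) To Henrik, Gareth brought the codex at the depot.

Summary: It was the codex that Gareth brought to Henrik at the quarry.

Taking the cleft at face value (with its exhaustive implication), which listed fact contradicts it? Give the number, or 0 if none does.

The cleft puts "the codex" in focus and presupposes the open proposition with Gareth as agent and Henrik as recipient and at the quarry as setting.
Exhaustivity: the codex is the only thing satisfying that background.
Fact (2) shares the background but with thing = the samovar; exhaustivity is violated.

2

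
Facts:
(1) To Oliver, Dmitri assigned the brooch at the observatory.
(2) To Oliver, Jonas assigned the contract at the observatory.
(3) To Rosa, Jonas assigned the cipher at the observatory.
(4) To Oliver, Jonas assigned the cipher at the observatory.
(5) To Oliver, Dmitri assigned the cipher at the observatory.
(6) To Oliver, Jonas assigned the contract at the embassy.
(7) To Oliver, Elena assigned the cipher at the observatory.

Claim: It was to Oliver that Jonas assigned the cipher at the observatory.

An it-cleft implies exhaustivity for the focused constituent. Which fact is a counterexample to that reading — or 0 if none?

The cleft puts "Oliver" in focus and presupposes the open proposition with same agent, thing, setting (Jonas / the cipher / at the observatory).
The exhaustive reading says no other recipient fits that background.
Fact (3) shares the background but with recipient = Rosa; exhaustivity is violated.

3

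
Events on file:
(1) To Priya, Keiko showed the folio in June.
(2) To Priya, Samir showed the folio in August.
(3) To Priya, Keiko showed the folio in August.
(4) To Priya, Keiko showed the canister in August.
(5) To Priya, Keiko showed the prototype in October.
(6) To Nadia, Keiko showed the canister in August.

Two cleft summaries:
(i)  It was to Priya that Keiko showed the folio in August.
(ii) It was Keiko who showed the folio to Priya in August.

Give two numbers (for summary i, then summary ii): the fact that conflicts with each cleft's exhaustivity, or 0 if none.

0, 2

Summary (i) focuses "Priya" (the recipient); background Keiko as agent and the folio as thing and in August as setting. No fact matches that background with a different recipient, so 0.
Summary (ii) focuses "Keiko" (the agent); background the folio as thing and Priya as recipient and in August as setting. Fact (2) matches that background with agent = Samir — refutes (ii).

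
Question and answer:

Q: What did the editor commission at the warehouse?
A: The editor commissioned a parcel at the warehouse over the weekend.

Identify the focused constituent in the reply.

a parcel

The wh-word "what" asks about the direct object.
In the answer, "the editor" and "at the warehouse" are given — repeated from the question.
"over the weekend" is also new, but it specifies the time, which is not what the question asks about — so it is not the focus.
The constituent filling the direct object gap is "a parcel"; that is the focus.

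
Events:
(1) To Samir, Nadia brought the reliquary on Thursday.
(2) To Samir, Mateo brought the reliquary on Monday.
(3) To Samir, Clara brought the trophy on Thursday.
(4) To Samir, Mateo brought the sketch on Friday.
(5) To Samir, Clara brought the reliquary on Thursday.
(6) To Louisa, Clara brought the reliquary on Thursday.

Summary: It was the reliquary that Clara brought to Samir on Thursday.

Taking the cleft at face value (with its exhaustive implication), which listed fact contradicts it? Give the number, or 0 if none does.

3

The cleft puts "the reliquary" in focus and presupposes the open proposition with same agent, recipient, setting (Clara / Samir / on Thursday).
Exhaustivity: the reliquary is the only thing satisfying that background.
Fact (3) shares the background but with thing = the trophy; exhaustivity is violated.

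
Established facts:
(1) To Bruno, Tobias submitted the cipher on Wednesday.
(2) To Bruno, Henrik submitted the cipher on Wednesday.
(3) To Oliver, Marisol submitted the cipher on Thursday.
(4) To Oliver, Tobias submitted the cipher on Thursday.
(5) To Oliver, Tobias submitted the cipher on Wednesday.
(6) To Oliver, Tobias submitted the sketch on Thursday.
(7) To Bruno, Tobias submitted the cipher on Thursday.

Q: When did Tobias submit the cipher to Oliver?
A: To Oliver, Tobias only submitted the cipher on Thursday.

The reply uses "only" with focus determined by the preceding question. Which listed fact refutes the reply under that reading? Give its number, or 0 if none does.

5

Answering "When did ...?" puts focus on the setting — here, "on Thursday".
So "only" ranges over settings; the rest (Tobias as agent and the cipher as thing and Oliver as recipient) is presupposed.
Fact (5) keeps Tobias as agent and the cipher as thing and Oliver as recipient but has setting = on Wednesday; that refutes the reply.
(Fact (6) would refute a reading with focus on the thing — but that is not what the question asks.)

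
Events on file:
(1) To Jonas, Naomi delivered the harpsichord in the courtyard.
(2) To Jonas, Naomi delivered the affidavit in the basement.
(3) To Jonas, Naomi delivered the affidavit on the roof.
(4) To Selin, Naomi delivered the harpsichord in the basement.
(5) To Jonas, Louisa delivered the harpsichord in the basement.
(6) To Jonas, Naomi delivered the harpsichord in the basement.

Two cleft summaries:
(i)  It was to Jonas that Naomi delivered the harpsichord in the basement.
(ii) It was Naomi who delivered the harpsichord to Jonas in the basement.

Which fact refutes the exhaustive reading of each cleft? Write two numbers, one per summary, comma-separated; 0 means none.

4, 5

(i): focus "Jonas". Looking for same agent, thing, setting (Naomi / the harpsichord / in the basement) with some other recipient — fact (4) has Selin there. Refuted.
(ii): focus "Naomi". Looking for same thing, recipient, setting (the harpsichord / Jonas / in the basement) with some other agent — fact (5) has Louisa there. Refuted.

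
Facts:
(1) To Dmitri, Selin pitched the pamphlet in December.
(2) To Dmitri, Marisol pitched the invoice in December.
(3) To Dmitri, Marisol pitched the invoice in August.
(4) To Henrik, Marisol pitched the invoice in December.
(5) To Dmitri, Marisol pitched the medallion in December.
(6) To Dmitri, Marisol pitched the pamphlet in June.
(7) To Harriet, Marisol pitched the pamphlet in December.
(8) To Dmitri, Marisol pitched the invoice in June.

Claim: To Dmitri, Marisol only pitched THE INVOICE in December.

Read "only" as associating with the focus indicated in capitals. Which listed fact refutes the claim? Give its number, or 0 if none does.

5

Focus (in capitals) is "the invoice" — the thing. "Only" excludes alternative things while holding fixed same agent, recipient, setting (Marisol / Dmitri / in December).
Fact (5) matches on same agent, recipient, setting (Marisol / Dmitri / in December), but has thing = the medallion instead. That refutes the claim.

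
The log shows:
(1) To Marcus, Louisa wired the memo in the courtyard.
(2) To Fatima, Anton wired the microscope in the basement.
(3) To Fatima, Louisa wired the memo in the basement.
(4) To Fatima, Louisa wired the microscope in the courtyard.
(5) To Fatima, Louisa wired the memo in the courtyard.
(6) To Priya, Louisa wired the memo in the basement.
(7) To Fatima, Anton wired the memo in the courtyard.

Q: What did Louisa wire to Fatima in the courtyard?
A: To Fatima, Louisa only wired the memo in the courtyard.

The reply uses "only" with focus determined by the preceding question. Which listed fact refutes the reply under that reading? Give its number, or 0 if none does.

4

Answering "What did ...?" puts focus on the thing — here, "the memo".
So "only" ranges over things; the rest (same agent, recipient, setting (Louisa / Fatima / in the courtyard)) is presupposed.
Fact (4) shares the background with a different thing (the microscope) — counterexample.
(Fact (1) would refute a reading with focus on the recipient — but that is not what the question asks.)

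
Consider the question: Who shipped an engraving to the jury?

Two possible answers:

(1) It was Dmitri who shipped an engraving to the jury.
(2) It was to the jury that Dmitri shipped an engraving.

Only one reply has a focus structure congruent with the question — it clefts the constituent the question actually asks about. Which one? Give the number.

1

The question word "who" targets the subject (agent).
Option (1) clefts "Dmitri" — that matches what the question asks about.
Option (2) clefts "to the jury" — the recipient, not what was asked.
So the congruent reply is (1).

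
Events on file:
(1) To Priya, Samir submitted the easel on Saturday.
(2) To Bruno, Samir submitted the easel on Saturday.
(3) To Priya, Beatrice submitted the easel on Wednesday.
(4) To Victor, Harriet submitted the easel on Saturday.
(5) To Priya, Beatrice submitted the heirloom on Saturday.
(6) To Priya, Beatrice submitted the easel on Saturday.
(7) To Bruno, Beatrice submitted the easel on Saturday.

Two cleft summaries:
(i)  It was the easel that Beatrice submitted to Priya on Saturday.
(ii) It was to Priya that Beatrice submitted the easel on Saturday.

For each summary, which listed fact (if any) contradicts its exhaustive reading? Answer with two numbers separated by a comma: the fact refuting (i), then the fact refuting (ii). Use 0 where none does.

5, 7

Summary (i) focuses "the easel" (the thing); background Beatrice as agent and Priya as recipient and on Saturday as setting. Fact (5) matches that background with thing = the heirloom — refutes (i).
Summary (ii) focuses "Priya" (the recipient); background Beatrice as agent and the easel as thing and on Saturday as setting. Fact (7) matches that background with recipient = Bruno — refutes (ii).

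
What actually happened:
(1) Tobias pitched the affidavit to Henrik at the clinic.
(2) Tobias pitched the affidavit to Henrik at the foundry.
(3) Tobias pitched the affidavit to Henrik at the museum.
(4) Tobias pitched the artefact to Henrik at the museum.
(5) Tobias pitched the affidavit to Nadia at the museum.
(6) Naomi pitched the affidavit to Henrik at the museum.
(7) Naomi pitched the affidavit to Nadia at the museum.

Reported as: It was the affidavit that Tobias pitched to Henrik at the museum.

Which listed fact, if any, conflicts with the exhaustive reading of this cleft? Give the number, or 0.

The cleft puts "the affidavit" in focus and presupposes the open proposition with Tobias as agent and Henrik as recipient and at the museum as setting.
Exhaustivity: the affidavit is the only thing satisfying that background.
Fact (4) shares the background but with thing = the artefact; exhaustivity is violated.

4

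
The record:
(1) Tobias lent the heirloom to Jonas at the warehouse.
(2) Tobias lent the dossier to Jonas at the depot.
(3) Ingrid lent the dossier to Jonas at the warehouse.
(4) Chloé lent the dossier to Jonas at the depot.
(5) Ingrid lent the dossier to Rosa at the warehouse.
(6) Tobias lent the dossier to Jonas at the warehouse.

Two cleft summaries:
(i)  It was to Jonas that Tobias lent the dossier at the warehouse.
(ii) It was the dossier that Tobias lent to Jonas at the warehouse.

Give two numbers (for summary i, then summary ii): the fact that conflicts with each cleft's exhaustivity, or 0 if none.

(i): focus "Jonas". No fact shares agent = Tobias, thing = the dossier, setting = at the warehouse with a different recipient. 0.
(ii): focus "the dossier". Looking for agent = Tobias, recipient = Jonas, setting = at the warehouse with some other thing — fact (1) has the heirloom there. Refuted.

0, 1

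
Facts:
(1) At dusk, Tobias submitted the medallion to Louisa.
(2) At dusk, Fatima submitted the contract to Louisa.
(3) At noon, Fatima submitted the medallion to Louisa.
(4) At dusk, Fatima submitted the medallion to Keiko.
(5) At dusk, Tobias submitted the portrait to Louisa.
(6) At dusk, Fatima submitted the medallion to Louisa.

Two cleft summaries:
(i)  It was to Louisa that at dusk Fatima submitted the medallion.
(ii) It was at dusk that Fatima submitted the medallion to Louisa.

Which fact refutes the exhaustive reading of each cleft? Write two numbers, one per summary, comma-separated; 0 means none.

4, 3

(i): focus "Louisa". Looking for agent = Fatima, thing = the medallion, setting = at dusk with some other recipient — fact (4) has Keiko there. Refuted.
(ii): focus "at dusk". Looking for agent = Fatima, thing = the medallion, recipient = Louisa with some other setting — fact (3) has at noon there. Refuted.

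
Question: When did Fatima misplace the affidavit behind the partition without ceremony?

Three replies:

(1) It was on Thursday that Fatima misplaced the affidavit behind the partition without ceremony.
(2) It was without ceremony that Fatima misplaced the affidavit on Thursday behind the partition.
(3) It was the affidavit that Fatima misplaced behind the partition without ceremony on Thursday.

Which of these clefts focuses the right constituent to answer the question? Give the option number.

The question word "when" targets the time.
Option (1) clefts "on Thursday" — that matches what the question asks about.
Option (2) clefts "without ceremony" — the manner, not what was asked.
Option (3) clefts "the affidavit" — the direct object, not what was asked.
So the congruent reply is (1).

1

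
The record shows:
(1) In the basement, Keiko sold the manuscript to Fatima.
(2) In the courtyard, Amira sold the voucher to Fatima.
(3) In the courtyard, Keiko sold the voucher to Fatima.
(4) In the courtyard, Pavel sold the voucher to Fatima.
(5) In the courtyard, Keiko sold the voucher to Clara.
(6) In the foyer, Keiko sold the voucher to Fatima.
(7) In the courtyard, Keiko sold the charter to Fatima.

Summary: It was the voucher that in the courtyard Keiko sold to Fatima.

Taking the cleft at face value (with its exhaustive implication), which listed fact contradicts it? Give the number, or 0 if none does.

7

Focus of the cleft: "the voucher" (the thing). Presupposed background: same agent, recipient, setting (Keiko / Fatima / in the courtyard).
The exhaustive reading says no other thing fits that background.
Fact (7) shares the background but with thing = the charter; exhaustivity is violated.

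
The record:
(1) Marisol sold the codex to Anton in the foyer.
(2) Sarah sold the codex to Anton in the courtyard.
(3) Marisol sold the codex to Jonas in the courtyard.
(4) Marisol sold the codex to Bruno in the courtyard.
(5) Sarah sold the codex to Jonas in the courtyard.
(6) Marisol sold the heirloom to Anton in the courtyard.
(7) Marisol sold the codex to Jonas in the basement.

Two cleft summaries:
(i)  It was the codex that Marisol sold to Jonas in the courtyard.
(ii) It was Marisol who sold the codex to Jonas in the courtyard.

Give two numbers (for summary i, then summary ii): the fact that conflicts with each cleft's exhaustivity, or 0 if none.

(i): focus "the codex". No fact shares agent = Marisol, recipient = Jonas, setting = in the courtyard with a different thing. 0.
(ii): focus "Marisol". Looking for thing = the codex, recipient = Jonas, setting = in the courtyard with some other agent — fact (5) has Sarah there. Refuted.

0, 5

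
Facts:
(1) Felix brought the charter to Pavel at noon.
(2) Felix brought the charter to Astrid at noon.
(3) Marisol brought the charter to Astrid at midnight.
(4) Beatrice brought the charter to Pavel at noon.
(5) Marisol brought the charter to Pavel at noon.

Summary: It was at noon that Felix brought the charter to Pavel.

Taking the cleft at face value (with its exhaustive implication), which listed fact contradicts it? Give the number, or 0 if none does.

Focus of the cleft: "at noon" (the setting). Presupposed background: Felix as agent and the charter as thing and Pavel as recipient.
Exhaustivity: at noon is the only setting satisfying that background.
No listed fact matches the background with a different setting. Exhaustivity holds.

0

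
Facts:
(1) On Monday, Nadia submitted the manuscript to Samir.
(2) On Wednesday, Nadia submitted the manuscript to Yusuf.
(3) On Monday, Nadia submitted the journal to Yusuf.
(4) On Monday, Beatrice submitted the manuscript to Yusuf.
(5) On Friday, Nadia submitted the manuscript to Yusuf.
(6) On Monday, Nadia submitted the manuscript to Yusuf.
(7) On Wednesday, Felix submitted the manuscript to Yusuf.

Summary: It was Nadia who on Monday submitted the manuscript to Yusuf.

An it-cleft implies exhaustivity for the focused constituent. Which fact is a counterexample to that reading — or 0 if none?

4

Focus of the cleft: "Nadia" (the agent). Presupposed background: thing = the manuscript, recipient = Yusuf, setting = on Monday.
Exhaustivity: Nadia is the only agent satisfying that background.
Fact (4) shares the background but with agent = Beatrice; exhaustivity is violated.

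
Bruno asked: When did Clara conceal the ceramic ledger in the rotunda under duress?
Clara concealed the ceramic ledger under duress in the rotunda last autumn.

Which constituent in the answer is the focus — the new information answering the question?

The wh-word "when" asks about the time.
In the answer, "Clara", "the ceramic ledger", "under duress" and "in the rotunda" are given — repeated from the question.
The constituent filling the time gap is "last autumn"; that is the focus and would carry nuclear stress.

last autumn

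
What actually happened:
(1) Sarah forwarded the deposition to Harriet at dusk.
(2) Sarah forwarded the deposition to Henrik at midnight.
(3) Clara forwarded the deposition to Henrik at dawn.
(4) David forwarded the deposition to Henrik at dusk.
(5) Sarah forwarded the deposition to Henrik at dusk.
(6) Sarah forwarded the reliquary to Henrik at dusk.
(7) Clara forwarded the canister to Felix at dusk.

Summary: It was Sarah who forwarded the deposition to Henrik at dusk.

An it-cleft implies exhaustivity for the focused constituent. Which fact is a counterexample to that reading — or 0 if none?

4

Focus of the cleft: "Sarah" (the agent). Presupposed background: the deposition as thing and Henrik as recipient and at dusk as setting.
The exhaustive reading says no other agent fits that background.
Fact (4) shares the background but with agent = David; exhaustivity is violated.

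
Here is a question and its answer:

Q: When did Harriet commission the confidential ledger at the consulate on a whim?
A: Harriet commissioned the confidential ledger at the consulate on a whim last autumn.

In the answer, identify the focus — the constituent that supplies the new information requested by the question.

The wh-word "when" asks about the time.
In the answer, "Harriet", "the confidential ledger", "at the consulate" and "on a whim" are given — repeated from the question.
The constituent filling the time gap is "last autumn"; that is the focus and would carry nuclear stress.

last autumn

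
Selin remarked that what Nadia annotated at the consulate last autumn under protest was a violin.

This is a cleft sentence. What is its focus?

a violin

In a pseudo-cleft "What ... was X", the post-copular constituent X is the focus.
Here the focus is "a violin". The backgrounded (presupposed) material includes "Nadia", "under protest", "last autumn" and "at the consulate".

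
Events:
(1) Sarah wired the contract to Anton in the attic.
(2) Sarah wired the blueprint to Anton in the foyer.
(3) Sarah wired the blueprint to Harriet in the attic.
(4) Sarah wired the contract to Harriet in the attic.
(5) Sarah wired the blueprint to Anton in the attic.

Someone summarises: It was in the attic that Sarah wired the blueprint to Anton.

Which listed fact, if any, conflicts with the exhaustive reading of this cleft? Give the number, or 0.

2

The cleft puts "in the attic" in focus and presupposes the open proposition with Sarah as agent and the blueprint as thing and Anton as recipient.
The exhaustive reading says no other setting fits that background.
But fact (2) also has Sarah as agent and the blueprint as thing and Anton as recipient, with setting = in the foyer — so the exhaustive reading fails.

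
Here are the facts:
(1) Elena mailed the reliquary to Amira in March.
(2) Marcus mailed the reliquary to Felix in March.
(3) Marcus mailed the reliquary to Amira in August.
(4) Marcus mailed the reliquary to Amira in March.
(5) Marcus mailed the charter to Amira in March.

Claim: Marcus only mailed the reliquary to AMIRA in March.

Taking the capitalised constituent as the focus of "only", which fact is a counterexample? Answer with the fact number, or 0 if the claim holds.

Focus (in capitals) is "Amira" — the recipient. "Only" excludes alternative recipients while holding fixed agent = Marcus, thing = the reliquary, setting = in March.
Fact (2) matches on agent = Marcus, thing = the reliquary, setting = in March, but has recipient = Felix instead. That refutes the claim.

2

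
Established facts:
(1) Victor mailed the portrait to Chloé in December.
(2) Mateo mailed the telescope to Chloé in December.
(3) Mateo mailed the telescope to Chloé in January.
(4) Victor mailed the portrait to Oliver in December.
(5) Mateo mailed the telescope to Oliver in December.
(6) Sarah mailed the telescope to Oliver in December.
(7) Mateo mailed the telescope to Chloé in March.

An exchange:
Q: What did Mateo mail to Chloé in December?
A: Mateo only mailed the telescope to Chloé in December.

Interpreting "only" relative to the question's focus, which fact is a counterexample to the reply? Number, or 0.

0

Answering "What did ...?" puts focus on the thing — here, "the telescope".
So "only" ranges over things; the rest (Mateo as agent and Chloé as recipient and in December as setting) is presupposed.
No listed fact shares that background with another thing. Nothing contradicts the reply.
(Fact (3) would refute a reading with focus on the setting — but that is not what the question asks.)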